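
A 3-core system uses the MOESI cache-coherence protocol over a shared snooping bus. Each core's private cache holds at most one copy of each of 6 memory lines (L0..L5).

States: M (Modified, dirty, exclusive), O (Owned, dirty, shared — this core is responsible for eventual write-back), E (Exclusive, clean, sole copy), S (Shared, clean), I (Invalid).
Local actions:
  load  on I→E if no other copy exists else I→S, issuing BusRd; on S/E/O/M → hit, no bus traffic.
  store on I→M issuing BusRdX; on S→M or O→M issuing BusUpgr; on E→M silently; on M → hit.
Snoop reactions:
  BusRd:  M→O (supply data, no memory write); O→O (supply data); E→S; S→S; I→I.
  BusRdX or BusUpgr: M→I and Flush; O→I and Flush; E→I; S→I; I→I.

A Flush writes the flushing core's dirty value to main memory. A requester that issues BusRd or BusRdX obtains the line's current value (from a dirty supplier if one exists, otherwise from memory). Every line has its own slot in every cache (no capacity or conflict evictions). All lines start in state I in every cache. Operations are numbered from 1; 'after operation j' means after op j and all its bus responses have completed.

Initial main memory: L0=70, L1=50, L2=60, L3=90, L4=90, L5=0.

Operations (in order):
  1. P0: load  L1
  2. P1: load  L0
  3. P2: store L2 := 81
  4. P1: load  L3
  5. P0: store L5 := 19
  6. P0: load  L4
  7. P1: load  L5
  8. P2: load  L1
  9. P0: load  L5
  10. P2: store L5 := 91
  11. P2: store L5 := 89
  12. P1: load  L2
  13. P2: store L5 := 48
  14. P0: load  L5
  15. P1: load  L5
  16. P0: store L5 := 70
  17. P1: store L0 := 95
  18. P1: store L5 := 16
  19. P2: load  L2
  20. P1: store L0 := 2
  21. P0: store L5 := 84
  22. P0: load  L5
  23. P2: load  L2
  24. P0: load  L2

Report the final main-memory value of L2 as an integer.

  op1 P0: load  L1 → E/I/I on L1; bus BusRd; mem=50
  op2 P1: load  L0 → I/E/I on L0; bus BusRd; mem=70
  op3 P2: store L2 := 81 → I/I/M on L2; bus BusRdX; mem=60
  op4 P1: load  L3 → I/E/I on L3; bus BusRd; mem=90
  op5 P0: store L5 := 19 → M/I/I on L5; bus BusRdX; mem=0
  op6 P0: load  L4 → E/I/I on L4; bus BusRd; mem=90
  op7 P1: load  L5 → O/S/I on L5; bus BusRd; mem=0
  op8 P2: load  L1 → S/I/S on L1; bus BusRd; mem=50
  op9 P0: load  L5 → O/S/I on L5; bus (none); mem=0
  op10 P2: store L5 := 91 → I/I/M on L5; bus BusRdX Flush; mem=19
  op11 P2: store L5 := 89 → I/I/M on L5; bus (none); mem=19
  op12 P1: load  L2 → I/S/O on L2; bus BusRd; mem=60
  op13 P2: store L5 := 48 → I/I/M on L5; bus (none); mem=19
  op14 P0: load  L5 → S/I/O on L5; bus BusRd; mem=19
  op15 P1: load  L5 → S/S/O on L5; bus BusRd; mem=19
  op16 P0: store L5 := 70 → M/I/I on L5; bus BusUpgr Flush; mem=48
  op17 P1: store L0 := 95 → I/M/I on L0; bus (none); mem=70
  op18 P1: store L5 := 16 → I/M/I on L5; bus BusRdX Flush; mem=70
  op19 P2: load  L2 → I/S/O on L2; bus (none); mem=60
  op20 P1: store L0 := 2 → I/M/I on L0; bus (none); mem=70
  op21 P0: store L5 := 84 → M/I/I on L5; bus BusRdX Flush; mem=16
  op22 P0: load  L5 → M/I/I on L5; bus (none); mem=16
  op23 P2: load  L2 → I/S/O on L2; bus (none); mem=60
  op24 P0: load  L2 → S/S/O on L2; bus BusRd; mem=60

memory[L2] = 60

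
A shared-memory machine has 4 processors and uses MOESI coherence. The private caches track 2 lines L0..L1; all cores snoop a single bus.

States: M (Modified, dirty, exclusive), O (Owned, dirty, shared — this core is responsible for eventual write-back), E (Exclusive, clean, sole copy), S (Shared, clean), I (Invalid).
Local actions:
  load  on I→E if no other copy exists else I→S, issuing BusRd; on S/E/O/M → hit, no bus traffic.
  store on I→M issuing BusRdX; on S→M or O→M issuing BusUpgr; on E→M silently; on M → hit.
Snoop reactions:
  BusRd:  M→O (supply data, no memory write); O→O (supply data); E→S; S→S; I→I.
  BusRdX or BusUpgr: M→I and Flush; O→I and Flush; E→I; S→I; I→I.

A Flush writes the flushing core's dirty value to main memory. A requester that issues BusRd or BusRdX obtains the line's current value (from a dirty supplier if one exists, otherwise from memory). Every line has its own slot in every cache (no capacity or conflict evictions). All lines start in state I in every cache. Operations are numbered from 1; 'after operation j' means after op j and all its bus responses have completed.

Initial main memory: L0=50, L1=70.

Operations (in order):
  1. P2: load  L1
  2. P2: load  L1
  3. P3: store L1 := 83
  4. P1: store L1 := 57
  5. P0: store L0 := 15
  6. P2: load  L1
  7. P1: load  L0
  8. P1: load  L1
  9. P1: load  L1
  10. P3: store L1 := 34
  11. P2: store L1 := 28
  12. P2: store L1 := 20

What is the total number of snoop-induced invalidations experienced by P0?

1. P2: load  L1  bus=[BusRd]  L1: P0=I P1=I P2=E P3=I  mem[L1]=70
2. P2: load  L1  bus=[-]  L1: P0=I P1=I P2=E P3=I  mem[L1]=70
3. P3: store L1 := 83  bus=[BusRdX]  L1: P0=I P1=I P2=I P3=M  mem[L1]=70
4. P1: store L1 := 57  bus=[BusRdX,Flush]  L1: P0=I P1=M P2=I P3=I  mem[L1]=83
5. P0: store L0 := 15  bus=[BusRdX]  L0: P0=M P1=I P2=I P3=I  mem[L0]=50
6. P2: load  L1  bus=[BusRd]  L1: P0=I P1=O P2=S P3=I  mem[L1]=83
7. P1: load  L0  bus=[BusRd]  L0: P0=O P1=S P2=I P3=I  mem[L0]=50
8. P1: load  L1  bus=[-]  L1: P0=I P1=O P2=S P3=I  mem[L1]=83
9. P1: load  L1  bus=[-]  L1: P0=I P1=O P2=S P3=I  mem[L1]=83
10. P3: store L1 := 34  bus=[BusRdX,Flush]  L1: P0=I P1=I P2=I P3=M  mem[L1]=57
11. P2: store L1 := 28  bus=[BusRdX,Flush]  L1: P0=I P1=I P2=M P3=I  mem[L1]=34
12. P2: store L1 := 20  bus=[-]  L1: P0=I P1=I P2=M P3=I  mem[L1]=34

invalidations = 0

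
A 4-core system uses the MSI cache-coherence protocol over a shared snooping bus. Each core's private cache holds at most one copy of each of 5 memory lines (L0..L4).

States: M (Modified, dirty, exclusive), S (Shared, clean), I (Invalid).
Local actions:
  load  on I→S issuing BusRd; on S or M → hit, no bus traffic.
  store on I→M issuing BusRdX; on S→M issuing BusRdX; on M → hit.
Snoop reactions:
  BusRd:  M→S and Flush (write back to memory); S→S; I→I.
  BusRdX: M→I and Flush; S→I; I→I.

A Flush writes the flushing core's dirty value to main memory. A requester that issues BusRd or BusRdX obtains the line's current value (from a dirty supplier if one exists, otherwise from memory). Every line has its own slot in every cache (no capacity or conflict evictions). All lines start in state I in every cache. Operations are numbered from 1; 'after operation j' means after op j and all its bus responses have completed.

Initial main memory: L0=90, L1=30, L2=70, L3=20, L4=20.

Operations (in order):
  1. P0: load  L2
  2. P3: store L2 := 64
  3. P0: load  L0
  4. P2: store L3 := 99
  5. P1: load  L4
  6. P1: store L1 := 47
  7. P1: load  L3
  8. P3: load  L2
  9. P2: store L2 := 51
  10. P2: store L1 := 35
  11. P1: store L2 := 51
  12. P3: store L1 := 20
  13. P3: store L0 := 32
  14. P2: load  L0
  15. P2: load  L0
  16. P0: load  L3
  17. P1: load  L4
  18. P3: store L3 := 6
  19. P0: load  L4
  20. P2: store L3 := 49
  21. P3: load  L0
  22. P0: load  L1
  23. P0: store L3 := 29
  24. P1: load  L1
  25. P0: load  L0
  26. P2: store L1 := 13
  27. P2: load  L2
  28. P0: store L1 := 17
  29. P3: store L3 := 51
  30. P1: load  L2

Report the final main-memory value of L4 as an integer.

step 1: P0: load  L2  ⟶  SIII  (L2)  txn=BusRd  M[L2]=70
step 2: P3: store L2 := 64  ⟶  IIIM  (L2)  txn=BusRdX  M[L2]=70
step 3: P0: load  L0  ⟶  SIII  (L0)  txn=BusRd  M[L0]=90
step 4: P2: store L3 := 99  ⟶  IIMI  (L3)  txn=BusRdX  M[L3]=20
step 5: P1: load  L4  ⟶  ISII  (L4)  txn=BusRd  M[L4]=20
step 6: P1: store L1 := 47  ⟶  IMII  (L1)  txn=BusRdX  M[L1]=30
step 7: P1: load  L3  ⟶  ISSI  (L3)  txn=BusRd+Flush  M[L3]=99
step 8: P3: load  L2  ⟶  IIIM  (L2)  txn=∅  M[L2]=70
step 9: P2: store L2 := 51  ⟶  IIMI  (L2)  txn=BusRdX+Flush  M[L2]=64
step 10: P2: store L1 := 35  ⟶  IIMI  (L1)  txn=BusRdX+Flush  M[L1]=47
step 11: P1: store L2 := 51  ⟶  IMII  (L2)  txn=BusRdX+Flush  M[L2]=51
step 12: P3: store L1 := 20  ⟶  IIIM  (L1)  txn=BusRdX+Flush  M[L1]=35
step 13: P3: store L0 := 32  ⟶  IIIM  (L0)  txn=BusRdX  M[L0]=90
step 14: P2: load  L0  ⟶  IISS  (L0)  txn=BusRd+Flush  M[L0]=32
step 15: P2: load  L0  ⟶  IISS  (L0)  txn=∅  M[L0]=32
step 16: P0: load  L3  ⟶  SSSI  (L3)  txn=BusRd  M[L3]=99
step 17: P1: load  L4  ⟶  ISII  (L4)  txn=∅  M[L4]=20
step 18: P3: store L3 := 6  ⟶  IIIM  (L3)  txn=BusRdX  M[L3]=99
step 19: P0: load  L4  ⟶  SSII  (L4)  txn=BusRd  M[L4]=20
step 20: P2: store L3 := 49  ⟶  IIMI  (L3)  txn=BusRdX+Flush  M[L3]=6
step 21: P3: load  L0  ⟶  IISS  (L0)  txn=∅  M[L0]=32
step 22: P0: load  L1  ⟶  SIIS  (L1)  txn=BusRd+Flush  M[L1]=20
step 23: P0: store L3 := 29  ⟶  MIII  (L3)  txn=BusRdX+Flush  M[L3]=49
step 24: P1: load  L1  ⟶  SSIS  (L1)  txn=BusRd  M[L1]=20
step 25: P0: load  L0  ⟶  SISS  (L0)  txn=BusRd  M[L0]=32
step 26: P2: store L1 := 13  ⟶  IIMI  (L1)  txn=BusRdX  M[L1]=20
step 27: P2: load  L2  ⟶  ISSI  (L2)  txn=BusRd+Flush  M[L2]=51
step 28: P0: store L1 := 17  ⟶  MIII  (L1)  txn=BusRdX+Flush  M[L1]=13
step 29: P3: store L3 := 51  ⟶  IIIM  (L3)  txn=BusRdX+Flush  M[L3]=29
step 30: P1: load  L2  ⟶  ISSI  (L2)  txn=∅  M[L2]=51

memory[L4] = 20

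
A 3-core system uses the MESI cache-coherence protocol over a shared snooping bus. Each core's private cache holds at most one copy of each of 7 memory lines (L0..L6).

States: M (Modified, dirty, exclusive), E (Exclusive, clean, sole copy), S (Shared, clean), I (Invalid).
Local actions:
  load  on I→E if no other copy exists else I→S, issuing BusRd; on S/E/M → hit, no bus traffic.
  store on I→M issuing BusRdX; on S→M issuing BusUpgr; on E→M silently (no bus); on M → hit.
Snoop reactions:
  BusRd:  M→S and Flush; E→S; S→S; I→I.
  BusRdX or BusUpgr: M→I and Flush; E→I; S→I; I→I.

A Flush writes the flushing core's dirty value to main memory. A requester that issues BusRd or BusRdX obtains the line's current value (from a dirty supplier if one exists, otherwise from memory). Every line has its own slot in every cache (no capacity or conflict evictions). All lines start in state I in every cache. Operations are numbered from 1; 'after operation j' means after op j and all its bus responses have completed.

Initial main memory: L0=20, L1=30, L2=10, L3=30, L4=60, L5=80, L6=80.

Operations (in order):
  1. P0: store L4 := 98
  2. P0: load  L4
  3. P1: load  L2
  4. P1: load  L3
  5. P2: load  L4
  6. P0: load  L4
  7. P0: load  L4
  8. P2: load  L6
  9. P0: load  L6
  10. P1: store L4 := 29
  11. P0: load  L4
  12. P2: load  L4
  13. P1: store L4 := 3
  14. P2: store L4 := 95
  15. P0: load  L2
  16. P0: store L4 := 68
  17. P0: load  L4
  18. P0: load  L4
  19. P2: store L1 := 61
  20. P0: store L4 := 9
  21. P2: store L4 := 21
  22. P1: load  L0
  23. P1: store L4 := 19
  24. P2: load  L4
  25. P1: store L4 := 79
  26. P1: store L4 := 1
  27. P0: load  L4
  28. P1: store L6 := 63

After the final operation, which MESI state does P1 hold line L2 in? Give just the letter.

1. P0: store L4 := 98  bus=[BusRdX]  L4: P0=M P1=I P2=I  mem[L4]=60
2. P0: load  L4  bus=[-]  L4: P0=M P1=I P2=I  mem[L4]=60
3. P1: load  L2  bus=[BusRd]  L2: P0=I P1=E P2=I  mem[L2]=10
4. P1: load  L3  bus=[BusRd]  L3: P0=I P1=E P2=I  mem[L3]=30
5. P2: load  L4  bus=[BusRd,Flush]  L4: P0=S P1=I P2=S  mem[L4]=98
6. P0: load  L4  bus=[-]  L4: P0=S P1=I P2=S  mem[L4]=98
7. P0: load  L4  bus=[-]  L4: P0=S P1=I P2=S  mem[L4]=98
8. P2: load  L6  bus=[BusRd]  L6: P0=I P1=I P2=E  mem[L6]=80
9. P0: load  L6  bus=[BusRd]  L6: P0=S P1=I P2=S  mem[L6]=80
10. P1: store L4 := 29  bus=[BusRdX]  L4: P0=I P1=M P2=I  mem[L4]=98
11. P0: load  L4  bus=[BusRd,Flush]  L4: P0=S P1=S P2=I  mem[L4]=29
12. P2: load  L4  bus=[BusRd]  L4: P0=S P1=S P2=S  mem[L4]=29
13. P1: store L4 := 3  bus=[BusUpgr]  L4: P0=I P1=M P2=I  mem[L4]=29
14. P2: store L4 := 95  bus=[BusRdX,Flush]  L4: P0=I P1=I P2=M  mem[L4]=3
15. P0: load  L2  bus=[BusRd]  L2: P0=S P1=S P2=I  mem[L2]=10
16. P0: store L4 := 68  bus=[BusRdX,Flush]  L4: P0=M P1=I P2=I  mem[L4]=95
17. P0: load  L4  bus=[-]  L4: P0=M P1=I P2=I  mem[L4]=95
18. P0: load  L4  bus=[-]  L4: P0=M P1=I P2=I  mem[L4]=95
19. P2: store L1 := 61  bus=[BusRdX]  L1: P0=I P1=I P2=M  mem[L1]=30
20. P0: store L4 := 9  bus=[-]  L4: P0=M P1=I P2=I  mem[L4]=95
21. P2: store L4 := 21  bus=[BusRdX,Flush]  L4: P0=I P1=I P2=M  mem[L4]=9
22. P1: load  L0  bus=[BusRd]  L0: P0=I P1=E P2=I  mem[L0]=20
23. P1: store L4 := 19  bus=[BusRdX,Flush]  L4: P0=I P1=M P2=I  mem[L4]=21
24. P2: load  L4  bus=[BusRd,Flush]  L4: P0=I P1=S P2=S  mem[L4]=19
25. P1: store L4 := 79  bus=[BusUpgr]  L4: P0=I P1=M P2=I  mem[L4]=19
26. P1: store L4 := 1  bus=[-]  L4: P0=I P1=M P2=I  mem[L4]=19
27. P0: load  L4  bus=[BusRd,Flush]  L4: P0=S P1=S P2=I  mem[L4]=1
28. P1: store L6 := 63  bus=[BusRdX]  L6: P0=I P1=M P2=I  mem[L6]=80

state = S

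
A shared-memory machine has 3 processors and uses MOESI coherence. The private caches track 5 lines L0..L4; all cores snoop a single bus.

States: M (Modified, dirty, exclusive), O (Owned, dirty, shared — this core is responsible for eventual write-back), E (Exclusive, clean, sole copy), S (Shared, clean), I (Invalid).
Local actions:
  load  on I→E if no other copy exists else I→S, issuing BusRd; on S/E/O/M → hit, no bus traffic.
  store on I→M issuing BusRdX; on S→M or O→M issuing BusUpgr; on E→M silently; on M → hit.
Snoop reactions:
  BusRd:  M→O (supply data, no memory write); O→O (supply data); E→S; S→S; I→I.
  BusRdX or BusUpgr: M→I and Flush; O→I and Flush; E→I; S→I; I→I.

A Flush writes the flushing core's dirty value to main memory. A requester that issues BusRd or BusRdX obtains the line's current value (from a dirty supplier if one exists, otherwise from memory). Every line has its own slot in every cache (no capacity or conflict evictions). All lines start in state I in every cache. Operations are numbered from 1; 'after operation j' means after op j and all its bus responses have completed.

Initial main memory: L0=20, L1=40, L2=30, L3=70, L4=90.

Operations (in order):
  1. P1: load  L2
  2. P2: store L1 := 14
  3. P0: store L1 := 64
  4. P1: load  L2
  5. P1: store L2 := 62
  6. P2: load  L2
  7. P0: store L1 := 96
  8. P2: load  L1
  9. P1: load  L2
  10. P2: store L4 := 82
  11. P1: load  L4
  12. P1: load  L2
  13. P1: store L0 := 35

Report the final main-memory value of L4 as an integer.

memory[L4] = 90

  op1 P1: load  L2 → I/E/I on L2; bus BusRd; mem=30
  op2 P2: store L1 := 14 → I/I/M on L1; bus BusRdX; mem=40
  op3 P0: store L1 := 64 → M/I/I on L1; bus BusRdX Flush; mem=14
  op4 P1: load  L2 → I/E/I on L2; bus (none); mem=30
  op5 P1: store L2 := 62 → I/M/I on L2; bus (none); mem=30
  op6 P2: load  L2 → I/O/S on L2; bus BusRd; mem=30
  op7 P0: store L1 := 96 → M/I/I on L1; bus (none); mem=14
  op8 P2: load  L1 → O/I/S on L1; bus BusRd; mem=14
  op9 P1: load  L2 → I/O/S on L2; bus (none); mem=30
  op10 P2: store L4 := 82 → I/I/M on L4; bus BusRdX; mem=90
  op11 P1: load  L4 → I/S/O on L4; bus BusRd; mem=90
  op12 P1: load  L2 → I/O/S on L2; bus (none); mem=30
  op13 P1: store L0 := 35 → I/M/I on L0; bus BusRdX; mem=20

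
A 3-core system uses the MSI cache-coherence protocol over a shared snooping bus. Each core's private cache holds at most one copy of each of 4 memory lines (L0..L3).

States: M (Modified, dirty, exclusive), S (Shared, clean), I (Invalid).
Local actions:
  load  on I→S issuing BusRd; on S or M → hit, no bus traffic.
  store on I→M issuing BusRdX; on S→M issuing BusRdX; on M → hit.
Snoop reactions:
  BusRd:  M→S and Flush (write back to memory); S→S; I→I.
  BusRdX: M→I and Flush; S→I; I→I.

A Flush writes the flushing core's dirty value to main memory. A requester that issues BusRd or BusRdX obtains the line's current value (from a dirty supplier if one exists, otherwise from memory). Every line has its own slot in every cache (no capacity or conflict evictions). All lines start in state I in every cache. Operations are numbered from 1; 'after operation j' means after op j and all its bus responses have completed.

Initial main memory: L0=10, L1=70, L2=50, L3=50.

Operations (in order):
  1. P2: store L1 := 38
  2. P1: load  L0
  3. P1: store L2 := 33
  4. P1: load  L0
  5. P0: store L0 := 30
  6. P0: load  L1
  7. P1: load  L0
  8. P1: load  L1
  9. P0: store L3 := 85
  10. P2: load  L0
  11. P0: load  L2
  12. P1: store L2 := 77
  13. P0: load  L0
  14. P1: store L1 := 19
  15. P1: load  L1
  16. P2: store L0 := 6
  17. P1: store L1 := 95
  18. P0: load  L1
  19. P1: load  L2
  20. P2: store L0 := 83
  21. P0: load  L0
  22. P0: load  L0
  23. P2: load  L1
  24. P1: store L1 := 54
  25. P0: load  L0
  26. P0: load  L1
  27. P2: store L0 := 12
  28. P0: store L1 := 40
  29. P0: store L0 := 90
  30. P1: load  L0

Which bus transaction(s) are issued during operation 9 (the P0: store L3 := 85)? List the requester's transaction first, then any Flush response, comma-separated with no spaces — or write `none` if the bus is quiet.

[1] P2: store L1 := 38 | P0:I, P1:I, P2:M(38) | bus: BusRdX
[2] P1: load  L0 | P0:I, P1:S(10), P2:I | bus: BusRd
[3] P1: store L2 := 33 | P0:I, P1:M(33), P2:I | bus: BusRdX
[4] P1: load  L0 | P0:I, P1:S(10), P2:I | bus: none
[5] P0: store L0 := 30 | P0:M(30), P1:I, P2:I | bus: BusRdX
[6] P0: load  L1 | P0:S(38), P1:I, P2:S(38) | bus: BusRd,Flush
[7] P1: load  L0 | P0:S(30), P1:S(30), P2:I | bus: BusRd,Flush
[8] P1: load  L1 | P0:S(38), P1:S(38), P2:S(38) | bus: BusRd
[9] P0: store L3 := 85 | P0:M(85), P1:I, P2:I | bus: BusRdX
[10] P2: load  L0 | P0:S(30), P1:S(30), P2:S(30) | bus: BusRd
[11] P0: load  L2 | P0:S(33), P1:S(33), P2:I | bus: BusRd,Flush
[12] P1: store L2 := 77 | P0:I, P1:M(77), P2:I | bus: BusRdX
[13] P0: load  L0 | P0:S(30), P1:S(30), P2:S(30) | bus: none
[14] P1: store L1 := 19 | P0:I, P1:M(19), P2:I | bus: BusRdX
[15] P1: load  L1 | P0:I, P1:M(19), P2:I | bus: none
[16] P2: store L0 := 6 | P0:I, P1:I, P2:M(6) | bus: BusRdX
[17] P1: store L1 := 95 | P0:I, P1:M(95), P2:I | bus: none
[18] P0: load  L1 | P0:S(95), P1:S(95), P2:I | bus: BusRd,Flush
[19] P1: load  L2 | P0:I, P1:M(77), P2:I | bus: none
[20] P2: store L0 := 83 | P0:I, P1:I, P2:M(83) | bus: none
[21] P0: load  L0 | P0:S(83), P1:I, P2:S(83) | bus: BusRd,Flush
[22] P0: load  L0 | P0:S(83), P1:I, P2:S(83) | bus: none
[23] P2: load  L1 | P0:S(95), P1:S(95), P2:S(95) | bus: BusRd
[24] P1: store L1 := 54 | P0:I, P1:M(54), P2:I | bus: BusRdX
[25] P0: load  L0 | P0:S(83), P1:I, P2:S(83) | bus: none
[26] P0: load  L1 | P0:S(54), P1:S(54), P2:I | bus: BusRd,Flush
[27] P2: store L0 := 12 | P0:I, P1:I, P2:M(12) | bus: BusRdX
[28] P0: store L1 := 40 | P0:M(40), P1:I, P2:I | bus: BusRdX
[29] P0: store L0 := 90 | P0:M(90), P1:I, P2:I | bus: BusRdX,Flush
[30] P1: load  L0 | P0:S(90), P1:S(90), P2:I | bus: BusRd,Flush

bus = BusRdX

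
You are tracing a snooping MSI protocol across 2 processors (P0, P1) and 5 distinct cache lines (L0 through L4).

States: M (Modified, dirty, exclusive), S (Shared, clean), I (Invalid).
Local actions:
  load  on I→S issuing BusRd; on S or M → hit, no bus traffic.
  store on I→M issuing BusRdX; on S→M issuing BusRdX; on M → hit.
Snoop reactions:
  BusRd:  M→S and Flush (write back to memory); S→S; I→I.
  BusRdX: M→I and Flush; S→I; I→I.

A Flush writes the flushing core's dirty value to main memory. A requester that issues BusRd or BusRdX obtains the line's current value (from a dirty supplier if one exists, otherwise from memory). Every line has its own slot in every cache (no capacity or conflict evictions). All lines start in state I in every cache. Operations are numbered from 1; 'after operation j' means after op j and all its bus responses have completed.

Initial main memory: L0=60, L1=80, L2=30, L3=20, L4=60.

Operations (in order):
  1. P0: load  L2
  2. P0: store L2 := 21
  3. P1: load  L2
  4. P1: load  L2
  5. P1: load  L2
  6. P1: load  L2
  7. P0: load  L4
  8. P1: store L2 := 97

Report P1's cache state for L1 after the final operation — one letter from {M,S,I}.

step 1: P0: load  L2  ⟶  SI  (L2)  txn=BusRd  M[L2]=30
step 2: P0: store L2 := 21  ⟶  MI  (L2)  txn=BusRdX  M[L2]=30
step 3: P1: load  L2  ⟶  SS  (L2)  txn=BusRd+Flush  M[L2]=21
step 4: P1: load  L2  ⟶  SS  (L2)  txn=∅  M[L2]=21
step 5: P1: load  L2  ⟶  SS  (L2)  txn=∅  M[L2]=21
step 6: P1: load  L2  ⟶  SS  (L2)  txn=∅  M[L2]=21
step 7: P0: load  L4  ⟶  SI  (L4)  txn=BusRd  M[L4]=60
step 8: P1: store L2 := 97  ⟶  IM  (L2)  txn=BusRdX  M[L2]=21

state = I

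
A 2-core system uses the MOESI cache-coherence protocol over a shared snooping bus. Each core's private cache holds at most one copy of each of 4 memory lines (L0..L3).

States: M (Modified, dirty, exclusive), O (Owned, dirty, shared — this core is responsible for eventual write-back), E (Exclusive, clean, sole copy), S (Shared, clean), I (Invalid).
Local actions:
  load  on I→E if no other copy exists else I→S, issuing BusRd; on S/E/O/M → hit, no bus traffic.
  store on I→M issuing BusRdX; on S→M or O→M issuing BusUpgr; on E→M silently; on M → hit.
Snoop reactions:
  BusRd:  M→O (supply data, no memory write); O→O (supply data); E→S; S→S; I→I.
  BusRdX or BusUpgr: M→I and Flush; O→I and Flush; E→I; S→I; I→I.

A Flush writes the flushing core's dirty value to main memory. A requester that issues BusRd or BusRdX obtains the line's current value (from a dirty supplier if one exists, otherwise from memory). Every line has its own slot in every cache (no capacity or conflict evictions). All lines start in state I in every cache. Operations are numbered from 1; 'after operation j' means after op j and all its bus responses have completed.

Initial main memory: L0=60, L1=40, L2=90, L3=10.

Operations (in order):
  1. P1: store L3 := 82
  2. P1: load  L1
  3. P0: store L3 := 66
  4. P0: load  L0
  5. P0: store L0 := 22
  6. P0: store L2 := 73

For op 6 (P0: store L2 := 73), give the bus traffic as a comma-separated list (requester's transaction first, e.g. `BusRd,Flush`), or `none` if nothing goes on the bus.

bus = BusRdX

step 1: P1: store L3 := 82  ⟶  IM  (L3)  txn=BusRdX  M[L3]=10
step 2: P1: load  L1  ⟶  IE  (L1)  txn=BusRd  M[L1]=40
step 3: P0: store L3 := 66  ⟶  MI  (L3)  txn=BusRdX+Flush  M[L3]=82
step 4: P0: load  L0  ⟶  EI  (L0)  txn=BusRd  M[L0]=60
step 5: P0: store L0 := 22  ⟶  MI  (L0)  txn=∅  M[L0]=60
step 6: P0: store L2 := 73  ⟶  MI  (L2)  txn=BusRdX  M[L2]=90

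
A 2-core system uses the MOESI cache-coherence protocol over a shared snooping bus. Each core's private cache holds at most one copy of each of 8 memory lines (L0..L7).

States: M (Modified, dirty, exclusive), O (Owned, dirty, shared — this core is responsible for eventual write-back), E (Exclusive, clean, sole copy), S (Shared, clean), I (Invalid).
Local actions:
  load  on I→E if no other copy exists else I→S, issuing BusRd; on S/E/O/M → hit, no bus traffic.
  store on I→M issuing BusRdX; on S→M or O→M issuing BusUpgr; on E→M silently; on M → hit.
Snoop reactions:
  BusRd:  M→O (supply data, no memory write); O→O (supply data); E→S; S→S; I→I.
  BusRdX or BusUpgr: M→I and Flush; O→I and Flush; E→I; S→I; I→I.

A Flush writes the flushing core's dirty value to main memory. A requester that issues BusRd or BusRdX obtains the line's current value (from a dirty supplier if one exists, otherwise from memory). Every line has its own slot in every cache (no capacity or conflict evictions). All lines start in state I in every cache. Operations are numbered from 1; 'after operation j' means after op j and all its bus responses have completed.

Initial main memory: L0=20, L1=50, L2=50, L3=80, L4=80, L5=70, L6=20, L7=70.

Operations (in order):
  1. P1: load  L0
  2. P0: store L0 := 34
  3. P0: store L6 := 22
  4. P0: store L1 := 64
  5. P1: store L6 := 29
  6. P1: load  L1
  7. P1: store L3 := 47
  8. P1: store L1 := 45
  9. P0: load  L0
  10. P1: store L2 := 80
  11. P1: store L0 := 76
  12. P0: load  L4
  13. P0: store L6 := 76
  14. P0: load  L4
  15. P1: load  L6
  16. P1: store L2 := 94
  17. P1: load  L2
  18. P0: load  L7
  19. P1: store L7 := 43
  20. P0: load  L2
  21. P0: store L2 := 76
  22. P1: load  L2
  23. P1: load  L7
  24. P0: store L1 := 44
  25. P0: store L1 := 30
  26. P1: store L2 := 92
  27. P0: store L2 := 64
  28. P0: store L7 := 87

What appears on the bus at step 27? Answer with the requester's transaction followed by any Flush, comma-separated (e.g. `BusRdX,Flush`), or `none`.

bus = BusRdX,Flush

[1] P1: load  L0 | P0:I, P1:E(20) | bus: BusRd
[2] P0: store L0 := 34 | P0:M(34), P1:I | bus: BusRdX
[3] P0: store L6 := 22 | P0:M(22), P1:I | bus: BusRdX
[4] P0: store L1 := 64 | P0:M(64), P1:I | bus: BusRdX
[5] P1: store L6 := 29 | P0:I, P1:M(29) | bus: BusRdX,Flush
[6] P1: load  L1 | P0:O(64), P1:S(64) | bus: BusRd
[7] P1: store L3 := 47 | P0:I, P1:M(47) | bus: BusRdX
[8] P1: store L1 := 45 | P0:I, P1:M(45) | bus: BusUpgr,Flush
[9] P0: load  L0 | P0:M(34), P1:I | bus: none
[10] P1: store L2 := 80 | P0:I, P1:M(80) | bus: BusRdX
[11] P1: store L0 := 76 | P0:I, P1:M(76) | bus: BusRdX,Flush
[12] P0: load  L4 | P0:E(80), P1:I | bus: BusRd
[13] P0: store L6 := 76 | P0:M(76), P1:I | bus: BusRdX,Flush
[14] P0: load  L4 | P0:E(80), P1:I | bus: none
[15] P1: load  L6 | P0:O(76), P1:S(76) | bus: BusRd
[16] P1: store L2 := 94 | P0:I, P1:M(94) | bus: none
[17] P1: load  L2 | P0:I, P1:M(94) | bus: none
[18] P0: load  L7 | P0:E(70), P1:I | bus: BusRd
[19] P1: store L7 := 43 | P0:I, P1:M(43) | bus: BusRdX
[20] P0: load  L2 | P0:S(94), P1:O(94) | bus: BusRd
[21] P0: store L2 := 76 | P0:M(76), P1:I | bus: BusUpgr,Flush
[22] P1: load  L2 | P0:O(76), P1:S(76) | bus: BusRd
[23] P1: load  L7 | P0:I, P1:M(43) | bus: none
[24] P0: store L1 := 44 | P0:M(44), P1:I | bus: BusRdX,Flush
[25] P0: store L1 := 30 | P0:M(30), P1:I | bus: none
[26] P1: store L2 := 92 | P0:I, P1:M(92) | bus: BusUpgr,Flush
[27] P0: store L2 := 64 | P0:M(64), P1:I | bus: BusRdX,Flush
[28] P0: store L7 := 87 | P0:M(87), P1:I | bus: BusRdX,Flush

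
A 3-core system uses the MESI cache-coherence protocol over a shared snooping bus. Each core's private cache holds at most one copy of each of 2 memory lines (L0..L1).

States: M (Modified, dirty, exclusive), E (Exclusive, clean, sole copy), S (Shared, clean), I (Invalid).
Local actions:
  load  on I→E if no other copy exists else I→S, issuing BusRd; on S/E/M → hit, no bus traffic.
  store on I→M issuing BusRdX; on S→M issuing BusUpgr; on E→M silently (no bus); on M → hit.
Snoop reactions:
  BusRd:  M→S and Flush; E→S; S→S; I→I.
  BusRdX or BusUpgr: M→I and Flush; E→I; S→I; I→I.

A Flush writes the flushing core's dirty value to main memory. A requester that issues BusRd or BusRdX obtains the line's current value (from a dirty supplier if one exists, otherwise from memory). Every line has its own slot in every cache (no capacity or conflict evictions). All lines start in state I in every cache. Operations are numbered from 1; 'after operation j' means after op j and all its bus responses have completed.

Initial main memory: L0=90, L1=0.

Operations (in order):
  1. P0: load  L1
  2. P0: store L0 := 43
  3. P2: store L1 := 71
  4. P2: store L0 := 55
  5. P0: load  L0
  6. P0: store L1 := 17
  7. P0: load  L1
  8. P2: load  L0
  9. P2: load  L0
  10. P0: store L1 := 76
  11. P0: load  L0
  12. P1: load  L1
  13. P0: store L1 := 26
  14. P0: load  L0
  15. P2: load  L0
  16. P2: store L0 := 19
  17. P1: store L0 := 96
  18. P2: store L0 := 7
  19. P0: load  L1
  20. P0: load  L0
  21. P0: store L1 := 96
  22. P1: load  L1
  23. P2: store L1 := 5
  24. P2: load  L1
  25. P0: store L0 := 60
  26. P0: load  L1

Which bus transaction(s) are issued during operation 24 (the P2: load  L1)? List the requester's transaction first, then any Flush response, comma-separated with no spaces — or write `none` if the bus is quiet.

[1] P0: load  L1 | P0:E(0), P1:I, P2:I | bus: BusRd
[2] P0: store L0 := 43 | P0:M(43), P1:I, P2:I | bus: BusRdX
[3] P2: store L1 := 71 | P0:I, P1:I, P2:M(71) | bus: BusRdX
[4] P2: store L0 := 55 | P0:I, P1:I, P2:M(55) | bus: BusRdX,Flush
[5] P0: load  L0 | P0:S(55), P1:I, P2:S(55) | bus: BusRd,Flush
[6] P0: store L1 := 17 | P0:M(17), P1:I, P2:I | bus: BusRdX,Flush
[7] P0: load  L1 | P0:M(17), P1:I, P2:I | bus: none
[8] P2: load  L0 | P0:S(55), P1:I, P2:S(55) | bus: none
[9] P2: load  L0 | P0:S(55), P1:I, P2:S(55) | bus: none
[10] P0: store L1 := 76 | P0:M(76), P1:I, P2:I | bus: none
[11] P0: load  L0 | P0:S(55), P1:I, P2:S(55) | bus: none
[12] P1: load  L1 | P0:S(76), P1:S(76), P2:I | bus: BusRd,Flush
[13] P0: store L1 := 26 | P0:M(26), P1:I, P2:I | bus: BusUpgr
[14] P0: load  L0 | P0:S(55), P1:I, P2:S(55) | bus: none
[15] P2: load  L0 | P0:S(55), P1:I, P2:S(55) | bus: none
[16] P2: store L0 := 19 | P0:I, P1:I, P2:M(19) | bus: BusUpgr
[17] P1: store L0 := 96 | P0:I, P1:M(96), P2:I | bus: BusRdX,Flush
[18] P2: store L0 := 7 | P0:I, P1:I, P2:M(7) | bus: BusRdX,Flush
[19] P0: load  L1 | P0:M(26), P1:I, P2:I | bus: none
[20] P0: load  L0 | P0:S(7), P1:I, P2:S(7) | bus: BusRd,Flush
[21] P0: store L1 := 96 | P0:M(96), P1:I, P2:I | bus: none
[22] P1: load  L1 | P0:S(96), P1:S(96), P2:I | bus: BusRd,Flush
[23] P2: store L1 := 5 | P0:I, P1:I, P2:M(5) | bus: BusRdX
[24] P2: load  L1 | P0:I, P1:I, P2:M(5) | bus: none
[25] P0: store L0 := 60 | P0:M(60), P1:I, P2:I | bus: BusUpgr
[26] P0: load  L1 | P0:S(5), P1:I, P2:S(5) | bus: BusRd,Flush

bus = none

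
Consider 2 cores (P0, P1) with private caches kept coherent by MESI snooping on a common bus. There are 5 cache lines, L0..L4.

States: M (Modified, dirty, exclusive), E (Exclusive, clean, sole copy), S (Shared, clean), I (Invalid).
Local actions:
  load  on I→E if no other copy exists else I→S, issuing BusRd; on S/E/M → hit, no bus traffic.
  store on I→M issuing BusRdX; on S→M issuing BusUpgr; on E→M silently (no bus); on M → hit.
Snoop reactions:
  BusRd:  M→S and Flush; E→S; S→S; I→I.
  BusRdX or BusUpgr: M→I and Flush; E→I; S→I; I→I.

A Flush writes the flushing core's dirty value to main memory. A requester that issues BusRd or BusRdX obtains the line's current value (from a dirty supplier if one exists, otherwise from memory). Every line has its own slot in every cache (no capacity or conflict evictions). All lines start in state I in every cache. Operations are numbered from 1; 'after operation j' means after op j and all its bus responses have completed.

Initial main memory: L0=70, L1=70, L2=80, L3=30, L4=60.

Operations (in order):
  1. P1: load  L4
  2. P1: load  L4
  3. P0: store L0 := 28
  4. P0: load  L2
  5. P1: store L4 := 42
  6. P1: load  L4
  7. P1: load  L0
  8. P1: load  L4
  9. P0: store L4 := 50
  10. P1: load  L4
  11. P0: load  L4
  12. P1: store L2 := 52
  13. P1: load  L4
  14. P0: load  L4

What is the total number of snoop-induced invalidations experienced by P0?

invalidations = 1

[1] P1: load  L4 | P0:I, P1:E(60) | bus: BusRd
[2] P1: load  L4 | P0:I, P1:E(60) | bus: none
[3] P0: store L0 := 28 | P0:M(28), P1:I | bus: BusRdX
[4] P0: load  L2 | P0:E(80), P1:I | bus: BusRd
[5] P1: store L4 := 42 | P0:I, P1:M(42) | bus: none
[6] P1: load  L4 | P0:I, P1:M(42) | bus: none
[7] P1: load  L0 | P0:S(28), P1:S(28) | bus: BusRd,Flush
[8] P1: load  L4 | P0:I, P1:M(42) | bus: none
[9] P0: store L4 := 50 | P0:M(50), P1:I | bus: BusRdX,Flush
[10] P1: load  L4 | P0:S(50), P1:S(50) | bus: BusRd,Flush
[11] P0: load  L4 | P0:S(50), P1:S(50) | bus: none
[12] P1: store L2 := 52 | P0:I, P1:M(52) | bus: BusRdX
[13] P1: load  L4 | P0:S(50), P1:S(50) | bus: none
[14] P0: load  L4 | P0:S(50), P1:S(50) | bus: none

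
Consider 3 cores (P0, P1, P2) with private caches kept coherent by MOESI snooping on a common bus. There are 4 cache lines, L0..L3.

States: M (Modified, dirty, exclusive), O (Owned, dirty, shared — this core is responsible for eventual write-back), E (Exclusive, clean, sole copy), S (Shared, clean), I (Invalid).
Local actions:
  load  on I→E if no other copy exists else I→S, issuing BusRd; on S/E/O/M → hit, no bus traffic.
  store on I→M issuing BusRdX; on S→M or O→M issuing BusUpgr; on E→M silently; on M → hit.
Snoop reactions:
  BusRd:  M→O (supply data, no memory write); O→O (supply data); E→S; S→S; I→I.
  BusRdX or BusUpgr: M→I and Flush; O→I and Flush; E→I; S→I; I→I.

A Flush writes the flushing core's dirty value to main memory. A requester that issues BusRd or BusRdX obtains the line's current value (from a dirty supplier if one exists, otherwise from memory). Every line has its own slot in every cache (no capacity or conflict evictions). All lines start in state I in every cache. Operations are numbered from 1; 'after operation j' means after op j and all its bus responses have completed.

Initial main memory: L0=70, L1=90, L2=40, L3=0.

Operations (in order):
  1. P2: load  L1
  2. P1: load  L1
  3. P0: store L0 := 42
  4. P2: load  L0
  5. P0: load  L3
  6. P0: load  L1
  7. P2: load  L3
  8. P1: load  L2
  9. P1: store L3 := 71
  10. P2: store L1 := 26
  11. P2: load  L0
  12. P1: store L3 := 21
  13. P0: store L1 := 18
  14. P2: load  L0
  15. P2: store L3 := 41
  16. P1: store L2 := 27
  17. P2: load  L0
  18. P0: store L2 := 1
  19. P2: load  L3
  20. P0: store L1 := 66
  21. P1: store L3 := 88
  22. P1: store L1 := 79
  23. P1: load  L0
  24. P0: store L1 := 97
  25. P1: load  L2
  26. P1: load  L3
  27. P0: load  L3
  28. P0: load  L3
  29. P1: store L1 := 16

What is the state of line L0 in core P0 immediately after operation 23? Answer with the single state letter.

state = O

  op1 P2: load  L1 → I/I/E on L1; bus BusRd; mem=90
  op2 P1: load  L1 → I/S/S on L1; bus BusRd; mem=90
  op3 P0: store L0 := 42 → M/I/I on L0; bus BusRdX; mem=70
  op4 P2: load  L0 → O/I/S on L0; bus BusRd; mem=70
  op5 P0: load  L3 → E/I/I on L3; bus BusRd; mem=0
  op6 P0: load  L1 → S/S/S on L1; bus BusRd; mem=90
  op7 P2: load  L3 → S/I/S on L3; bus BusRd; mem=0
  op8 P1: load  L2 → I/E/I on L2; bus BusRd; mem=40
  op9 P1: store L3 := 71 → I/M/I on L3; bus BusRdX; mem=0
  op10 P2: store L1 := 26 → I/I/M on L1; bus BusUpgr; mem=90
  op11 P2: load  L0 → O/I/S on L0; bus (none); mem=70
  op12 P1: store L3 := 21 → I/M/I on L3; bus (none); mem=0
  op13 P0: store L1 := 18 → M/I/I on L1; bus BusRdX Flush; mem=26
  op14 P2: load  L0 → O/I/S on L0; bus (none); mem=70
  op15 P2: store L3 := 41 → I/I/M on L3; bus BusRdX Flush; mem=21
  op16 P1: store L2 := 27 → I/M/I on L2; bus (none); mem=40
  op17 P2: load  L0 → O/I/S on L0; bus (none); mem=70
  op18 P0: store L2 := 1 → M/I/I on L2; bus BusRdX Flush; mem=27
  op19 P2: load  L3 → I/I/M on L3; bus (none); mem=21
  op20 P0: store L1 := 66 → M/I/I on L1; bus (none); mem=26
  op21 P1: store L3 := 88 → I/M/I on L3; bus BusRdX Flush; mem=41
  op22 P1: store L1 := 79 → I/M/I on L1; bus BusRdX Flush; mem=66
  op23 P1: load  L0 → O/S/S on L0; bus BusRd; mem=70
  op24 P0: store L1 := 97 → M/I/I on L1; bus BusRdX Flush; mem=79
  op25 P1: load  L2 → O/S/I on L2; bus BusRd; mem=27
  op26 P1: load  L3 → I/M/I on L3; bus (none); mem=41
  op27 P0: load  L3 → S/O/I on L3; bus BusRd; mem=41
  op28 P0: load  L3 → S/O/I on L3; bus (none); mem=41
  op29 P1: store L1 := 16 → I/M/I on L1; bus BusRdX Flush; mem=97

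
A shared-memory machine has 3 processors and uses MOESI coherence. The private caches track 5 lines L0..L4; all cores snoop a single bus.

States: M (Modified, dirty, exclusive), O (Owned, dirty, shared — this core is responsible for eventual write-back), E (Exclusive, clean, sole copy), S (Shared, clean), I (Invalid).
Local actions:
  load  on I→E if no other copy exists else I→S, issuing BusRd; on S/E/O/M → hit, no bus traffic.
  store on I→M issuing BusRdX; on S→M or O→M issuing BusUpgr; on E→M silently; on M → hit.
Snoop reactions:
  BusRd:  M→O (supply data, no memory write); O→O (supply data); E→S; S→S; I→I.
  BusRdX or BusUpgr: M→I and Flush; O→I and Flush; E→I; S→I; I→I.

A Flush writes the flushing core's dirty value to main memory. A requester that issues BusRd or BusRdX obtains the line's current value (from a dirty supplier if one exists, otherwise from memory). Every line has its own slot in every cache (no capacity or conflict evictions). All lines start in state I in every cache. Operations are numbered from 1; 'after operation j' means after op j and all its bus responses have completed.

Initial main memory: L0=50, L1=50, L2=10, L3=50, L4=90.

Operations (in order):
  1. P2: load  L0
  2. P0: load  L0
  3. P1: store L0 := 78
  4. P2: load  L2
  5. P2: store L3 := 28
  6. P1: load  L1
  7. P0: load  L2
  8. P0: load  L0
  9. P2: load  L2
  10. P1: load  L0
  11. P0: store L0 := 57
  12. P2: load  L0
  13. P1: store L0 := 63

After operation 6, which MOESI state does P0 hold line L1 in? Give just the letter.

  op1 P2: load  L0 → I/I/E on L0; bus BusRd; mem=50
  op2 P0: load  L0 → S/I/S on L0; bus BusRd; mem=50
  op3 P1: store L0 := 78 → I/M/I on L0; bus BusRdX; mem=50
  op4 P2: load  L2 → I/I/E on L2; bus BusRd; mem=10
  op5 P2: store L3 := 28 → I/I/M on L3; bus BusRdX; mem=50
  op6 P1: load  L1 → I/E/I on L1; bus BusRd; mem=50
  op7 P0: load  L2 → S/I/S on L2; bus BusRd; mem=10
  op8 P0: load  L0 → S/O/I on L0; bus BusRd; mem=50
  op9 P2: load  L2 → S/I/S on L2; bus (none); mem=10
  op10 P1: load  L0 → S/O/I on L0; bus (none); mem=50
  op11 P0: store L0 := 57 → M/I/I on L0; bus BusUpgr Flush; mem=78
  op12 P2: load  L0 → O/I/S on L0; bus BusRd; mem=78
  op13 P1: store L0 := 63 → I/M/I on L0; bus BusRdX Flush; mem=57

state = I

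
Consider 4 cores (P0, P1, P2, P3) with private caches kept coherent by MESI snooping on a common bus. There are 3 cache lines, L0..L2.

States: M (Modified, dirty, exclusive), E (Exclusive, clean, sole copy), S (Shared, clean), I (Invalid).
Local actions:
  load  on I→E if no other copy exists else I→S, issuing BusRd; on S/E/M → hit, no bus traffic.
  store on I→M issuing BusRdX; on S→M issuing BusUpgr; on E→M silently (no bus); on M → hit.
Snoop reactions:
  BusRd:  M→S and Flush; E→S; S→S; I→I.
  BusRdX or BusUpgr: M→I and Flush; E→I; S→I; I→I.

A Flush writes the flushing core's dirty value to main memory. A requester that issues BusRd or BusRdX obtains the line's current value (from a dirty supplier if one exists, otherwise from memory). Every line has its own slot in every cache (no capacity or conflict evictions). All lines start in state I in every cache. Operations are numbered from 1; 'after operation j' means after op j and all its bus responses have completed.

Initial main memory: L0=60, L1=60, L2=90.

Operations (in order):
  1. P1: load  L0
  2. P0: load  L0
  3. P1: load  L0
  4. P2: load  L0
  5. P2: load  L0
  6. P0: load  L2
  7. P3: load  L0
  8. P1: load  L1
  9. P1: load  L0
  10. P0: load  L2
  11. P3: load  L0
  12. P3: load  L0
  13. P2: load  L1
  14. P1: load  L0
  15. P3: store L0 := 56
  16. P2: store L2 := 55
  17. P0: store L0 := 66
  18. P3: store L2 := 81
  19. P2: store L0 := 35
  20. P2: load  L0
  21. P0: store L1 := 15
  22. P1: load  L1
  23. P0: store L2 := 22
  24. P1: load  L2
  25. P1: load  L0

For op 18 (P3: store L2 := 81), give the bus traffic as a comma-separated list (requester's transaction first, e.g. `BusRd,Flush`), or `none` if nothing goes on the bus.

bus = BusRdX,Flush

[1] P1: load  L0 | P0:I, P1:E(60), P2:I, P3:I | bus: BusRd
[2] P0: load  L0 | P0:S(60), P1:S(60), P2:I, P3:I | bus: BusRd
[3] P1: load  L0 | P0:S(60), P1:S(60), P2:I, P3:I | bus: none
[4] P2: load  L0 | P0:S(60), P1:S(60), P2:S(60), P3:I | bus: BusRd
[5] P2: load  L0 | P0:S(60), P1:S(60), P2:S(60), P3:I | bus: none
[6] P0: load  L2 | P0:E(90), P1:I, P2:I, P3:I | bus: BusRd
[7] P3: load  L0 | P0:S(60), P1:S(60), P2:S(60), P3:S(60) | bus: BusRd
[8] P1: load  L1 | P0:I, P1:E(60), P2:I, P3:I | bus: BusRd
[9] P1: load  L0 | P0:S(60), P1:S(60), P2:S(60), P3:S(60) | bus: none
[10] P0: load  L2 | P0:E(90), P1:I, P2:I, P3:I | bus: none
[11] P3: load  L0 | P0:S(60), P1:S(60), P2:S(60), P3:S(60) | bus: none
[12] P3: load  L0 | P0:S(60), P1:S(60), P2:S(60), P3:S(60) | bus: none
[13] P2: load  L1 | P0:I, P1:S(60), P2:S(60), P3:I | bus: BusRd
[14] P1: load  L0 | P0:S(60), P1:S(60), P2:S(60), P3:S(60) | bus: none
[15] P3: store L0 := 56 | P0:I, P1:I, P2:I, P3:M(56) | bus: BusUpgr
[16] P2: store L2 := 55 | P0:I, P1:I, P2:M(55), P3:I | bus: BusRdX
[17] P0: store L0 := 66 | P0:M(66), P1:I, P2:I, P3:I | bus: BusRdX,Flush
[18] P3: store L2 := 81 | P0:I, P1:I, P2:I, P3:M(81) | bus: BusRdX,Flush
[19] P2: store L0 := 35 | P0:I, P1:I, P2:M(35), P3:I | bus: BusRdX,Flush
[20] P2: load  L0 | P0:I, P1:I, P2:M(35), P3:I | bus: none
[21] P0: store L1 := 15 | P0:M(15), P1:I, P2:I, P3:I | bus: BusRdX
[22] P1: load  L1 | P0:S(15), P1:S(15), P2:I, P3:I | bus: BusRd,Flush
[23] P0: store L2 := 22 | P0:M(22), P1:I, P2:I, P3:I | bus: BusRdX,Flush
[24] P1: load  L2 | P0:S(22), P1:S(22), P2:I, P3:I | bus: BusRd,Flush
[25] P1: load  L0 | P0:I, P1:S(35), P2:S(35), P3:I | bus: BusRd,Flush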